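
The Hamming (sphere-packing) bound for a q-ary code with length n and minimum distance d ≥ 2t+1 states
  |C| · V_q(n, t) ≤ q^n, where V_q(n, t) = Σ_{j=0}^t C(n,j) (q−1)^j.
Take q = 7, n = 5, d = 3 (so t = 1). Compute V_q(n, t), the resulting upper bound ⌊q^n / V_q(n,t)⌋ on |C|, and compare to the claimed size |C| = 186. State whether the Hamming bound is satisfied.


V_q(n, t) = 31, q^n = 16807, Hamming bound = 542, |C| = 186 ≤ bound (satisfied).

Step 1: Compute V_q(n, t) = Σ_{j=0}^1 C(n, j) (q−1)^j.
  j = 0: C(5,0)·(6)^0 = 1·1 = 1.
  j = 1: C(5,1)·(6)^1 = 5·6 = 30.
  V_q(n, t) = 1 + 30 = 31.
Step 2: q^n = 7^5 = 16807.
Step 3: Hamming bound ⌊q^n / V_q(n,t)⌋ = ⌊16807/31⌋ = 542.
Step 4: Compare |C| = 186 to 542: satisfied.
The claimed |C| lies below the Hamming bound.


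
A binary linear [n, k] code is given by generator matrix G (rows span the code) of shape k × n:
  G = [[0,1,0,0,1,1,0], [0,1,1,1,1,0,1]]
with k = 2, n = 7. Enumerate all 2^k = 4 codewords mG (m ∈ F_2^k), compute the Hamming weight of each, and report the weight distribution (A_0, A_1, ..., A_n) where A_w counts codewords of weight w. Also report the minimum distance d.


Weight distribution: A_0 = 1, A_3 = 1, A_4 = 1, A_5 = 1. Minimum distance d = 3.

Enumerate all 2^2 = 4 messages m ∈ F_2^2.
For each, compute codeword c = mG in F_2^7, then tally its weight.
  m = 00 → c = 0000000, weight = 0.
  m = 10 → c = 0100110, weight = 3.
  m = 01 → c = 0111101, weight = 5.
  m = 11 → c = 0011011, weight = 4.
Tally weights:
  weight 0: 1 codewords.
  weight 3: 1 codewords.
  weight 4: 1 codewords.
  weight 5: 1 codewords.
Minimum distance d = smallest w > 0 with A_w > 0 = 3.
Sanity: Σ A_w = 4 = 2^2 = 4 ✓.


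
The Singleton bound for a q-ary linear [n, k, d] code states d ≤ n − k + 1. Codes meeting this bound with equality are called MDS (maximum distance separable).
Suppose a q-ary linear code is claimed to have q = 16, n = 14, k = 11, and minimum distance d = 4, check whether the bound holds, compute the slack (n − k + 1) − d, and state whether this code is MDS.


Singleton RHS = n − k + 1 = 4, slack = 0, bound satisfied, MDS.

Singleton bound: d ≤ n − k + 1.
Here n = 14, k = 11, so n − k + 1 = 4.
Given d = 4, check d ≤ 4: YES.
Slack = (n − k + 1) − d = 0.
The code is MDS (slack = 0).
Description: the claimed parameters are [14, 11, 4]_16; such a code would be MDS (meets Singleton bound).


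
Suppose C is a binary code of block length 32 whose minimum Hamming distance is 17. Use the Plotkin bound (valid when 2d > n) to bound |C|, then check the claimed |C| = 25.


Plotkin bound M ≤ 16; given |C| = 25 > bound (violated).

Check applicability: 2d = 34, n = 32.
2d − n = 2 > 0, so Plotkin applies.
Compute d/(2d−n) = 17/2 ≈ 8.5000.
⌊d/(2d−n)⌋ = 8.
Plotkin bound: M ≤ 2·8 = 16.
Given |C| = 25, check: VIOLATED.
This |C| is above the Plotkin bound, so no binary code with n = 32, d = 17 and 25 codewords exists.


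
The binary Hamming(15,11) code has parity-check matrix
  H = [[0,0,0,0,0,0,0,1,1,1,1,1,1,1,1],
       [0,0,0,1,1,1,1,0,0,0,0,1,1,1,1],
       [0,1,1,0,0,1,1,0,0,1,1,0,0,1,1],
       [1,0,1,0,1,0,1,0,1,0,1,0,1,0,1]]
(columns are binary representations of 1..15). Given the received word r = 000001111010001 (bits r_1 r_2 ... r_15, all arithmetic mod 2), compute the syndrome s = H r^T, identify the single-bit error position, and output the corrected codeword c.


s = (0, 1, 0, 0)^T, error position = 4, corrected codeword c = 000101111010001

Compute s = H r^T mod 2 one row at a time:
  s_1 = 1 + 1 + 0 + 1 + 0 + 0 + 0 + 1 = 4 ≡ 0 (mod 2).
  s_2 = 0 + 0 + 1 + 1 + 0 + 0 + 0 + 1 = 3 ≡ 1 (mod 2).
  s_3 = 0 + 0 + 1 + 1 + 0 + 1 + 0 + 1 = 4 ≡ 0 (mod 2).
  s_4 = 0 + 0 + 0 + 1 + 1 + 1 + 0 + 1 = 4 ≡ 0 (mod 2).
s = (0, 1, 0, 0)^T — this equals column 4 of H (binary 0100), so error is at position 4.
Correct: flip bit 4 of r = 000001111010001 to get c = 000101111010001.


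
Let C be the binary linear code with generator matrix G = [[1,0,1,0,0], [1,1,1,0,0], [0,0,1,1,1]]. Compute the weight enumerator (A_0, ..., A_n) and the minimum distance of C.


Weight distribution: A_0 = 1, A_1 = 1, A_2 = 1, A_3 = 3, A_4 = 2. Minimum distance d = 1.

Enumerate all 2^3 = 8 messages m ∈ F_2^3.
For each, compute codeword c = mG in F_2^5, then tally its weight.
  m = 000 → c = 00000, weight = 0.
  m = 100 → c = 10100, weight = 2.
  m = 010 → c = 11100, weight = 3.
  m = 110 → c = 01000, weight = 1.
  m = 001 → c = 00111, weight = 3.
  m = 101 → c = 10011, weight = 3.
  m = 011 → c = 11011, weight = 4.
  m = 111 → c = 01111, weight = 4.
Tally weights:
  weight 0: 1 codewords.
  weight 1: 1 codewords.
  weight 2: 1 codewords.
  weight 3: 3 codewords.
  weight 4: 2 codewords.
Minimum distance d = smallest w > 0 with A_w > 0 = 1.
Sanity: Σ A_w = 8 = 2^3 = 8 ✓.


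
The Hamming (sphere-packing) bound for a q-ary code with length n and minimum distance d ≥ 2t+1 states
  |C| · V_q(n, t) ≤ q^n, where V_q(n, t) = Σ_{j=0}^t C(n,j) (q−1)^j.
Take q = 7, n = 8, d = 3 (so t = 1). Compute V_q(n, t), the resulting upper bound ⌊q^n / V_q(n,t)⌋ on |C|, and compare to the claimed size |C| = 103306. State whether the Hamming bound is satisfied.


V_q(n, t) = 49, q^n = 5764801, Hamming bound = 117649, |C| = 103306 ≤ bound (satisfied).

Step 1: Compute V_q(n, t) = Σ_{j=0}^1 C(n, j) (q−1)^j.
  j = 0: C(8,0)·(6)^0 = 1·1 = 1.
  j = 1: C(8,1)·(6)^1 = 8·6 = 48.
  V_q(n, t) = 1 + 48 = 49.
Step 2: q^n = 7^8 = 5764801.
Step 3: Hamming bound ⌊q^n / V_q(n,t)⌋ = ⌊5764801/49⌋ = 117649.
Step 4: Compare |C| = 103306 to 117649: satisfied.
The claimed |C| lies below the Hamming bound.


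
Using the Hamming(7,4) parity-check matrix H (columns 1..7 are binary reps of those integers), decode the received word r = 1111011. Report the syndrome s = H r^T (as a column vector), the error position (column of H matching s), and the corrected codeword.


s = (1, 0, 1)^T, error position = 5, corrected codeword c = 1111111

Compute s = H r^T mod 2 one row at a time:
  s_1 = 1 + 0 + 1 + 1 = 3 ≡ 1 (mod 2).
  s_2 = 1 + 1 + 1 + 1 = 4 ≡ 0 (mod 2).
  s_3 = 1 + 1 + 0 + 1 = 3 ≡ 1 (mod 2).
s = (1, 0, 1)^T — this equals column 5 of H (binary 101), so error is at position 5.
Correct: flip bit 5 of r = 1111011 to get c = 1111111.


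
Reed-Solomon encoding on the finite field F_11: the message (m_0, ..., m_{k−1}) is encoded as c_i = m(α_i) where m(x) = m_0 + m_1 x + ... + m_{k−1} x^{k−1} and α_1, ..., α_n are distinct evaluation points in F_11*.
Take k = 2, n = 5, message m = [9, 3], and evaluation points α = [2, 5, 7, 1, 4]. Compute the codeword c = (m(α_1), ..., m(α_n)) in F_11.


c = [4, 2, 8, 1, 10]

Message polynomial: m(x) = 9 + 3·x (mod 11).
For each evaluation point α_i, compute m(α_i) mod 11:
  α_1 = 2: Horner steps 3 → 4, so m(2) = 4.
  α_2 = 5: Horner steps 3 → 2, so m(5) = 2.
  α_3 = 7: Horner steps 3 → 8, so m(7) = 8.
  α_4 = 1: Horner steps 3 → 1, so m(1) = 1.
  α_5 = 4: Horner steps 3 → 10, so m(4) = 10.
Codeword c = [4, 2, 8, 1, 10] ∈ F_11^5.


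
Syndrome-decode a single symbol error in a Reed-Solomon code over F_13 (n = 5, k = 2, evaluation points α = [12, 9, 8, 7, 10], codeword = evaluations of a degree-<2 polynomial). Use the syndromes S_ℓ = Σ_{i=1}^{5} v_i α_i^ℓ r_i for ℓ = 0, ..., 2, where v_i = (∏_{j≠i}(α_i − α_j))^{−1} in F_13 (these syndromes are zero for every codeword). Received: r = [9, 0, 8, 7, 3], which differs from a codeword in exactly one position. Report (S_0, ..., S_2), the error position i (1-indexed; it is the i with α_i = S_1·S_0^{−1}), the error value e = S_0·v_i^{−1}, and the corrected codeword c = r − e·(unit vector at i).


S = (10, 2, 3), error at position 3, error magnitude e = 11, c = [9, 0, 10, 7, 3].

Step 1: column multipliers v_i = (∏_{j≠i}(α_i − α_j))^{−1} mod 13.
  i = 1 (α = 12): (12−9)(12−8)(12−7)(12−10) = 3·4·5·2 = 120 ≡ 3, so v_1 = 3^{−1} = 9 (mod 13).
  i = 2 (α = 9): (9−12)(9−8)(9−7)(9−10) = (−3)·1·2·(−1) = 6 ≡ 6, so v_2 = 6^{−1} = 11 (mod 13).
  i = 3 (α = 8): (8−12)(8−9)(8−7)(8−10) = (−4)·(−1)·1·(−2) = −8 ≡ 5, so v_3 = 5^{−1} = 8 (mod 13).
  i = 4 (α = 7): (7−12)(7−9)(7−8)(7−10) = (−5)·(−2)·(−1)·(−3) = 30 ≡ 4, so v_4 = 4^{−1} = 10 (mod 13).
  i = 5 (α = 10): (10−12)(10−9)(10−8)(10−7) = (−2)·1·2·3 = −12 ≡ 1, so v_5 = 1^{−1} = 1 (mod 13).
  v = [9, 11, 8, 10, 1].
Step 2: syndromes of r = [9, 0, 8, 7, 3] (all sums mod 13).
  S_0 = Σ v_i r_i = 9·9 + 11·0 + 8·8 + 10·7 + 1·3 = 218 ≡ 10.
  S_1 = Σ v_i α_i r_i = 9·12·9 + 11·9·0 + 8·8·8 + 10·7·7 + 1·10·3 = 2004 ≡ 2.
  α_i^2 mod 13 = [1, 3, 12, 10, 9].
  S_2 = Σ v_i α_i^2 r_i = 9·1·9 + 11·3·0 + 8·12·8 + 10·10·7 + 1·9·3 = 1576 ≡ 3.
  S = (10, 2, 3) ≠ 0, so r is not a codeword (an error is present).
Step 3: locate the error. For a single error e at position i, S_ℓ = v_i·e·α_i^ℓ, so α_err = S_1/S_0.
  S_0^{−1} = 10^{−1} = 4 (mod 13), so α_err = 2·4 = 8 ≡ 8 = α_3. Error position i = 3.
  Consistency check: S_2/S_1 = 3·7 = 21 ≡ 8 = α_err ✓ (single-error assumption holds).
Step 4: error magnitude e = S_0/v_3 = S_0·∏_{j≠3}(α_3 − α_j) = 10·5 = 50 ≡ 11 (mod 13).
Step 5: correct position 3: c_3 = r_3 − e = 8 − 11 ≡ 10 (mod 13). Hence c = [9, 0, 10, 7, 3].
  Check: interpolating c through the α_i gives m(x) = 12 + 3·x (degree < 2) with m(α_i) = c_i for every i, so c is indeed a codeword.


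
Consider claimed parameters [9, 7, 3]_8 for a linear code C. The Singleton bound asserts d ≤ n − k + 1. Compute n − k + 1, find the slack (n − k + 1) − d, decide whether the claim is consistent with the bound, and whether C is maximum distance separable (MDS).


Singleton RHS = n − k + 1 = 3, slack = 0, bound satisfied, MDS.

Singleton bound: d ≤ n − k + 1.
Here n = 9, k = 7, so n − k + 1 = 3.
Given d = 3, check d ≤ 3: YES.
Slack = (n − k + 1) − d = 0.
The code is MDS (slack = 0).
Description: the claimed parameters are [9, 7, 3]_8; such a code would be MDS (meets Singleton bound).


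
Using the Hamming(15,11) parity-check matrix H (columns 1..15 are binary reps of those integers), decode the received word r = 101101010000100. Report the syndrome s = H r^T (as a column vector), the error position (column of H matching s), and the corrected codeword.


s = (0, 1, 0, 1)^T, error position = 5, corrected codeword c = 101111010000100

Compute s = H r^T mod 2 one row at a time:
  s_1 = 1 + 0 + 0 + 0 + 0 + 1 + 0 + 0 = 2 ≡ 0 (mod 2).
  s_2 = 1 + 0 + 1 + 0 + 0 + 1 + 0 + 0 = 3 ≡ 1 (mod 2).
  s_3 = 0 + 1 + 1 + 0 + 0 + 0 + 0 + 0 = 2 ≡ 0 (mod 2).
  s_4 = 1 + 1 + 0 + 0 + 0 + 0 + 1 + 0 = 3 ≡ 1 (mod 2).
s = (0, 1, 0, 1)^T — this equals column 5 of H (binary 0101), so error is at position 5.
Correct: flip bit 5 of r = 101101010000100 to get c = 101111010000100.


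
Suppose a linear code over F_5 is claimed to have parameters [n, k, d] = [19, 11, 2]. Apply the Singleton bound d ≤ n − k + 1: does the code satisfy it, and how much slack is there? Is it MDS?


Singleton RHS = n − k + 1 = 9, slack = 7, bound satisfied, not MDS.

Singleton bound: d ≤ n − k + 1.
Here n = 19, k = 11, so n − k + 1 = 9.
Given d = 2, check d ≤ 9: YES.
Slack = (n − k + 1) − d = 7.
The code is NOT MDS (slack = 7 > 0).
Description: the claimed parameters are [19, 11, 2]_5; such a code would be non-MDS.


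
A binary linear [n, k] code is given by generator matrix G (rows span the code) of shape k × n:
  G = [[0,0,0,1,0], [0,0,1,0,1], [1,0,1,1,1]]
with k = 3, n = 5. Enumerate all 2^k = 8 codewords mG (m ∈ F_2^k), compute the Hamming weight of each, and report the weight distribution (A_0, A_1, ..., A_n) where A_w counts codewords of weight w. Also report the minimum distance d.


Weight distribution: A_0 = 1, A_1 = 2, A_2 = 2, A_3 = 2, A_4 = 1. Minimum distance d = 1.

Enumerate all 2^3 = 8 messages m ∈ F_2^3.
For each, compute codeword c = mG in F_2^5, then tally its weight.
  m = 000 → c = 00000, weight = 0.
  m = 100 → c = 00010, weight = 1.
  m = 010 → c = 00101, weight = 2.
  m = 110 → c = 00111, weight = 3.
  m = 001 → c = 10111, weight = 4.
  m = 101 → c = 10101, weight = 3.
  m = 011 → c = 10010, weight = 2.
  m = 111 → c = 10000, weight = 1.
Tally weights:
  weight 0: 1 codewords.
  weight 1: 2 codewords.
  weight 2: 2 codewords.
  weight 3: 2 codewords.
  weight 4: 1 codewords.
Minimum distance d = smallest w > 0 with A_w > 0 = 1.
Sanity: Σ A_w = 8 = 2^3 = 8 ✓.


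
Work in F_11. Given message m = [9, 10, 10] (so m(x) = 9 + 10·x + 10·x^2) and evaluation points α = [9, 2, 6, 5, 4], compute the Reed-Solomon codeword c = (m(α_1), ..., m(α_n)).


c = [7, 3, 0, 1, 0]

Message polynomial: m(x) = 9 + 10·x + 10·x^2 (mod 11).
For each evaluation point α_i, compute m(α_i) mod 11:
  α_1 = 9: Horner steps 10 → 1 → 7, so m(9) = 7.
  α_2 = 2: Horner steps 10 → 8 → 3, so m(2) = 3.
  α_3 = 6: Horner steps 10 → 4 → 0, so m(6) = 0.
  α_4 = 5: Horner steps 10 → 5 → 1, so m(5) = 1.
  α_5 = 4: Horner steps 10 → 6 → 0, so m(4) = 0.
Codeword c = [7, 3, 0, 1, 0] ∈ F_11^5.


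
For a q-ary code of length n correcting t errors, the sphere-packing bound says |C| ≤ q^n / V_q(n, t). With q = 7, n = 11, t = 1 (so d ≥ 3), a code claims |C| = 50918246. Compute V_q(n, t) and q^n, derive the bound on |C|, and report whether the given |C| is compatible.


V_q(n, t) = 67, q^n = 1977326743, Hamming bound = 29512339, |C| = 50918246 > bound (violated).

Step 1: Compute V_q(n, t) = Σ_{j=0}^1 C(n, j) (q−1)^j.
  j = 0: C(11,0)·(6)^0 = 1·1 = 1.
  j = 1: C(11,1)·(6)^1 = 11·6 = 66.
  V_q(n, t) = 1 + 66 = 67.
Step 2: q^n = 7^11 = 1977326743.
Step 3: Hamming bound ⌊q^n / V_q(n,t)⌋ = ⌊1977326743/67⌋ = 29512339.
Step 4: Compare |C| = 50918246 to 29512339: violated.
The claimed |C| lies above the Hamming bound, so no 7-ary code of length 11 with d ≥ 3 can have 50918246 codewords.


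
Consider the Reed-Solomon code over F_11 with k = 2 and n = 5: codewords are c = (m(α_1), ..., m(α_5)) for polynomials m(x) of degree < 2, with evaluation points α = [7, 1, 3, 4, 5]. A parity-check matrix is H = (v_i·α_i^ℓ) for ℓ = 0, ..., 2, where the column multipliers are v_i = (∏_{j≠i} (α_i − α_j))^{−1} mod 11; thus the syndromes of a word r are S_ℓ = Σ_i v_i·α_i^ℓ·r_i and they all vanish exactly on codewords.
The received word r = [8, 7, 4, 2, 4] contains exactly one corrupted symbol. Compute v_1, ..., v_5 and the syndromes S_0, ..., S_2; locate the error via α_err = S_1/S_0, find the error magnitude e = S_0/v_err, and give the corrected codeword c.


S = (8, 2, 6), error at position 3, error magnitude e = 4, c = [8, 7, 0, 2, 4].

Step 1: column multipliers v_i = (∏_{j≠i}(α_i − α_j))^{−1} mod 11.
  i = 1 (α = 7): (7−1)(7−3)(7−4)(7−5) = 6·4·3·2 = 144 ≡ 1, so v_1 = 1^{−1} = 1 (mod 11).
  i = 2 (α = 1): (1−7)(1−3)(1−4)(1−5) = (−6)·(−2)·(−3)·(−4) = 144 ≡ 1, so v_2 = 1^{−1} = 1 (mod 11).
  i = 3 (α = 3): (3−7)(3−1)(3−4)(3−5) = (−4)·2·(−1)·(−2) = −16 ≡ 6, so v_3 = 6^{−1} = 2 (mod 11).
  i = 4 (α = 4): (4−7)(4−1)(4−3)(4−5) = (−3)·3·1·(−1) = 9 ≡ 9, so v_4 = 9^{−1} = 5 (mod 11).
  i = 5 (α = 5): (5−7)(5−1)(5−3)(5−4) = (−2)·4·2·1 = −16 ≡ 6, so v_5 = 6^{−1} = 2 (mod 11).
  v = [1, 1, 2, 5, 2].
Step 2: syndromes of r = [8, 7, 4, 2, 4] (all sums mod 11).
  S_0 = Σ v_i r_i = 1·8 + 1·7 + 2·4 + 5·2 + 2·4 = 41 ≡ 8.
  S_1 = Σ v_i α_i r_i = 1·7·8 + 1·1·7 + 2·3·4 + 5·4·2 + 2·5·4 = 167 ≡ 2.
  α_i^2 mod 11 = [5, 1, 9, 5, 3].
  S_2 = Σ v_i α_i^2 r_i = 1·5·8 + 1·1·7 + 2·9·4 + 5·5·2 + 2·3·4 = 193 ≡ 6.
  S = (8, 2, 6) ≠ 0, so r is not a codeword (an error is present).
Step 3: locate the error. For a single error e at position i, S_ℓ = v_i·e·α_i^ℓ, so α_err = S_1/S_0.
  S_0^{−1} = 8^{−1} = 7 (mod 11), so α_err = 2·7 = 14 ≡ 3 = α_3. Error position i = 3.
  Consistency check: S_2/S_1 = 6·6 = 36 ≡ 3 = α_err ✓ (single-error assumption holds).
Step 4: error magnitude e = S_0/v_3 = S_0·∏_{j≠3}(α_3 − α_j) = 8·6 = 48 ≡ 4 (mod 11).
Step 5: correct position 3: c_3 = r_3 − e = 4 − 4 ≡ 0 (mod 11). Hence c = [8, 7, 0, 2, 4].
  Check: interpolating c through the α_i gives m(x) = 5 + 2·x (degree < 2) with m(α_i) = c_i for every i, so c is indeed a codeword.


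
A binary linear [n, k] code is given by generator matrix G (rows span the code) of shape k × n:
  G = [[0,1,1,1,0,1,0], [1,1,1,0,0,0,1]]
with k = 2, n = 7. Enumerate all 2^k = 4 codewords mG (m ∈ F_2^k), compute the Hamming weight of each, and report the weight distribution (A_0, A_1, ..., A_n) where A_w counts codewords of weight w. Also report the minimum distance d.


Weight distribution: A_0 = 1, A_4 = 3. Minimum distance d = 4.

Enumerate all 2^2 = 4 messages m ∈ F_2^2.
For each, compute codeword c = mG in F_2^7, then tally its weight.
  m = 00 → c = 0000000, weight = 0.
  m = 10 → c = 0111010, weight = 4.
  m = 01 → c = 1110001, weight = 4.
  m = 11 → c = 1001011, weight = 4.
Tally weights:
  weight 0: 1 codewords.
  weight 4: 3 codewords.
Minimum distance d = smallest w > 0 with A_w > 0 = 4.
Sanity: Σ A_w = 4 = 2^2 = 4 ✓.


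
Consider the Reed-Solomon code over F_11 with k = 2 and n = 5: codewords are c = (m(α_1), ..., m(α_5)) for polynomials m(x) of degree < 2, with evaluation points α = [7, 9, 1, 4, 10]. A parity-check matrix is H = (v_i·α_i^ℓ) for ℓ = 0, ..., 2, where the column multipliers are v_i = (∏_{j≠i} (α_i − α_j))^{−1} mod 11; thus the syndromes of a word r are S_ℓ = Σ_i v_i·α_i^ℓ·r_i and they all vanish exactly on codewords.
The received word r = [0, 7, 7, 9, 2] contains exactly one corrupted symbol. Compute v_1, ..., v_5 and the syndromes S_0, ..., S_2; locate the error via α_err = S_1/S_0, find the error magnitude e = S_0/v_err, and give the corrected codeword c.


S = (3, 5, 1), error at position 2, error magnitude e = 2, c = [0, 5, 7, 9, 2].

Step 1: column multipliers v_i = (∏_{j≠i}(α_i − α_j))^{−1} mod 11.
  i = 1 (α = 7): (7−9)(7−1)(7−4)(7−10) = (−2)·6·3·(−3) = 108 ≡ 9, so v_1 = 9^{−1} = 5 (mod 11).
  i = 2 (α = 9): (9−7)(9−1)(9−4)(9−10) = 2·8·5·(−1) = −80 ≡ 8, so v_2 = 8^{−1} = 7 (mod 11).
  i = 3 (α = 1): (1−7)(1−9)(1−4)(1−10) = (−6)·(−8)·(−3)·(−9) = 1296 ≡ 9, so v_3 = 9^{−1} = 5 (mod 11).
  i = 4 (α = 4): (4−7)(4−9)(4−1)(4−10) = (−3)·(−5)·3·(−6) = −270 ≡ 5, so v_4 = 5^{−1} = 9 (mod 11).
  i = 5 (α = 10): (10−7)(10−9)(10−1)(10−4) = 3·1·9·6 = 162 ≡ 8, so v_5 = 8^{−1} = 7 (mod 11).
  v = [5, 7, 5, 9, 7].
Step 2: syndromes of r = [0, 7, 7, 9, 2] (all sums mod 11).
  S_0 = Σ v_i r_i = 5·0 + 7·7 + 5·7 + 9·9 + 7·2 = 179 ≡ 3.
  S_1 = Σ v_i α_i r_i = 5·7·0 + 7·9·7 + 5·1·7 + 9·4·9 + 7·10·2 = 940 ≡ 5.
  α_i^2 mod 11 = [5, 4, 1, 5, 1].
  S_2 = Σ v_i α_i^2 r_i = 5·5·0 + 7·4·7 + 5·1·7 + 9·5·9 + 7·1·2 = 650 ≡ 1.
  S = (3, 5, 1) ≠ 0, so r is not a codeword (an error is present).
Step 3: locate the error. For a single error e at position i, S_ℓ = v_i·e·α_i^ℓ, so α_err = S_1/S_0.
  S_0^{−1} = 3^{−1} = 4 (mod 11), so α_err = 5·4 = 20 ≡ 9 = α_2. Error position i = 2.
  Consistency check: S_2/S_1 = 1·9 = 9 ≡ 9 = α_err ✓ (single-error assumption holds).
Step 4: error magnitude e = S_0/v_2 = S_0·∏_{j≠2}(α_2 − α_j) = 3·8 = 24 ≡ 2 (mod 11).
Step 5: correct position 2: c_2 = r_2 − e = 7 − 2 ≡ 5 (mod 11). Hence c = [0, 5, 7, 9, 2].
  Check: interpolating c through the α_i gives m(x) = 10 + 8·x (degree < 2) with m(α_i) = c_i for every i, so c is indeed a codeword.


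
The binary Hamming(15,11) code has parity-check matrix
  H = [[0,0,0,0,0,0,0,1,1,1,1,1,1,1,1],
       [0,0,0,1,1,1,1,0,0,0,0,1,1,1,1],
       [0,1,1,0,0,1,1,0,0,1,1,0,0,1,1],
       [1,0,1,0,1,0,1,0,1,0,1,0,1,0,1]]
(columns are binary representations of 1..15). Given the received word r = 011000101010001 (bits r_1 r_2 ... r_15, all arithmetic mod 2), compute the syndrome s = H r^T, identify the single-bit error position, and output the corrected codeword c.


s = (1, 0, 1, 1)^T, error position = 11, corrected codeword c = 011000101000001

Compute s = H r^T mod 2 one row at a time:
  s_1 = 0 + 1 + 0 + 1 + 0 + 0 + 0 + 1 = 3 ≡ 1 (mod 2).
  s_2 = 0 + 0 + 0 + 1 + 0 + 0 + 0 + 1 = 2 ≡ 0 (mod 2).
  s_3 = 1 + 1 + 0 + 1 + 0 + 1 + 0 + 1 = 5 ≡ 1 (mod 2).
  s_4 = 0 + 1 + 0 + 1 + 1 + 1 + 0 + 1 = 5 ≡ 1 (mod 2).
s = (1, 0, 1, 1)^T — this equals column 11 of H (binary 1011), so error is at position 11.
Correct: flip bit 11 of r = 011000101010001 to get c = 011000101000001.


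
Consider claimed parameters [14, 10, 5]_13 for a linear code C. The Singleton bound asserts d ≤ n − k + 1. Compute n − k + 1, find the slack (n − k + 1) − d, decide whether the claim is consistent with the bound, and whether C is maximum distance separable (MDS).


Singleton RHS = n − k + 1 = 5, slack = 0, bound satisfied, MDS.

Singleton bound: d ≤ n − k + 1.
Here n = 14, k = 10, so n − k + 1 = 5.
Given d = 5, check d ≤ 5: YES.
Slack = (n − k + 1) − d = 0.
The code is MDS (slack = 0).
Description: the claimed parameters are [14, 10, 5]_13; such a code would be MDS (meets Singleton bound).


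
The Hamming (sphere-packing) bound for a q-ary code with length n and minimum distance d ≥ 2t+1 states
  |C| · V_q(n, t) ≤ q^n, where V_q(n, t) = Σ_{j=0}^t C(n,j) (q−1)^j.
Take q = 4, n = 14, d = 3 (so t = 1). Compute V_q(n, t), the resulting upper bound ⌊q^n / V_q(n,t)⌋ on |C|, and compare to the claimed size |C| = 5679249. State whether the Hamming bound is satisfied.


V_q(n, t) = 43, q^n = 268435456, Hamming bound = 6242685, |C| = 5679249 ≤ bound (satisfied).

Step 1: Compute V_q(n, t) = Σ_{j=0}^1 C(n, j) (q−1)^j.
  j = 0: C(14,0)·(3)^0 = 1·1 = 1.
  j = 1: C(14,1)·(3)^1 = 14·3 = 42.
  V_q(n, t) = 1 + 42 = 43.
Step 2: q^n = 4^14 = 268435456.
Step 3: Hamming bound ⌊q^n / V_q(n,t)⌋ = ⌊268435456/43⌋ = 6242685.
Step 4: Compare |C| = 5679249 to 6242685: satisfied.
The claimed |C| lies below the Hamming bound.


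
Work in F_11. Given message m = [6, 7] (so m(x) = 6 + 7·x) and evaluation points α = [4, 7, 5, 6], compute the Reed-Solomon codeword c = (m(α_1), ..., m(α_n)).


c = [1, 0, 8, 4]

Message polynomial: m(x) = 6 + 7·x (mod 11).
For each evaluation point α_i, compute m(α_i) mod 11:
  α_1 = 4: Horner steps 7 → 1, so m(4) = 1.
  α_2 = 7: Horner steps 7 → 0, so m(7) = 0.
  α_3 = 5: Horner steps 7 → 8, so m(5) = 8.
  α_4 = 6: Horner steps 7 → 4, so m(6) = 4.
Codeword c = [1, 0, 8, 4] ∈ F_11^4.


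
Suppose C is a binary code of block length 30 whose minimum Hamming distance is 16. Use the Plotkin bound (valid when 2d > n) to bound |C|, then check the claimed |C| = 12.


Plotkin bound M ≤ 16; given |C| = 12 ≤ bound (satisfied).

Check applicability: 2d = 32, n = 30.
2d − n = 2 > 0, so Plotkin applies.
Compute d/(2d−n) = 16/2 ≈ 8.0000.
⌊d/(2d−n)⌋ = 8.
Plotkin bound: M ≤ 2·8 = 16.
Given |C| = 12, check: satisfied.
This |C| is below the Plotkin bound.


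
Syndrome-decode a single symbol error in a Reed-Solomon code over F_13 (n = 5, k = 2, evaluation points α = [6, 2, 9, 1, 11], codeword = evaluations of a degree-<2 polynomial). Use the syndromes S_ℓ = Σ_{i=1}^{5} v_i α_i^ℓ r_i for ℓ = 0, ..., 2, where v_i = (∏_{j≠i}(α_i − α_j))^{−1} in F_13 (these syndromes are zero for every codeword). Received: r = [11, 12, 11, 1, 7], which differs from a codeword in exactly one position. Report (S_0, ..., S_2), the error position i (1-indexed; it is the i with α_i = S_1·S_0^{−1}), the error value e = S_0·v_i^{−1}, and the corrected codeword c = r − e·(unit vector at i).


S = (7, 3, 5), error at position 1, error magnitude e = 7, c = [4, 12, 11, 1, 7].

Step 1: column multipliers v_i = (∏_{j≠i}(α_i − α_j))^{−1} mod 13.
  i = 1 (α = 6): (6−2)(6−9)(6−1)(6−11) = 4·(−3)·5·(−5) = 300 ≡ 1, so v_1 = 1^{−1} = 1 (mod 13).
  i = 2 (α = 2): (2−6)(2−9)(2−1)(2−11) = (−4)·(−7)·1·(−9) = −252 ≡ 8, so v_2 = 8^{−1} = 5 (mod 13).
  i = 3 (α = 9): (9−6)(9−2)(9−1)(9−11) = 3·7·8·(−2) = −336 ≡ 2, so v_3 = 2^{−1} = 7 (mod 13).
  i = 4 (α = 1): (1−6)(1−2)(1−9)(1−11) = (−5)·(−1)·(−8)·(−10) = 400 ≡ 10, so v_4 = 10^{−1} = 4 (mod 13).
  i = 5 (α = 11): (11−6)(11−2)(11−9)(11−1) = 5·9·2·10 = 900 ≡ 3, so v_5 = 3^{−1} = 9 (mod 13).
  v = [1, 5, 7, 4, 9].
Step 2: syndromes of r = [11, 12, 11, 1, 7] (all sums mod 13).
  S_0 = Σ v_i r_i = 1·11 + 5·12 + 7·11 + 4·1 + 9·7 = 215 ≡ 7.
  S_1 = Σ v_i α_i r_i = 1·6·11 + 5·2·12 + 7·9·11 + 4·1·1 + 9·11·7 = 1576 ≡ 3.
  α_i^2 mod 13 = [10, 4, 3, 1, 4].
  S_2 = Σ v_i α_i^2 r_i = 1·10·11 + 5·4·12 + 7·3·11 + 4·1·1 + 9·4·7 = 837 ≡ 5.
  S = (7, 3, 5) ≠ 0, so r is not a codeword (an error is present).
Step 3: locate the error. For a single error e at position i, S_ℓ = v_i·e·α_i^ℓ, so α_err = S_1/S_0.
  S_0^{−1} = 7^{−1} = 2 (mod 13), so α_err = 3·2 = 6 ≡ 6 = α_1. Error position i = 1.
  Consistency check: S_2/S_1 = 5·9 = 45 ≡ 6 = α_err ✓ (single-error assumption holds).
Step 4: error magnitude e = S_0/v_1 = S_0·∏_{j≠1}(α_1 − α_j) = 7·1 = 7 ≡ 7 (mod 13).
Step 5: correct position 1: c_1 = r_1 − e = 11 − 7 ≡ 4 (mod 13). Hence c = [4, 12, 11, 1, 7].
  Check: interpolating c through the α_i gives m(x) = 3 + 11·x (degree < 2) with m(α_i) = c_i for every i, so c is indeed a codeword.


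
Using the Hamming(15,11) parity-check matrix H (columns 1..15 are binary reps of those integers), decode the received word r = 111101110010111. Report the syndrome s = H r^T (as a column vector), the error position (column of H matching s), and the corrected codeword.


s = (1, 0, 1, 0)^T, error position = 10, corrected codeword c = 111101110110111

Compute s = H r^T mod 2 one row at a time:
  s_1 = 1 + 0 + 0 + 1 + 0 + 1 + 1 + 1 = 5 ≡ 1 (mod 2).
  s_2 = 1 + 0 + 1 + 1 + 0 + 1 + 1 + 1 = 6 ≡ 0 (mod 2).
  s_3 = 1 + 1 + 1 + 1 + 0 + 1 + 1 + 1 = 7 ≡ 1 (mod 2).
  s_4 = 1 + 1 + 0 + 1 + 0 + 1 + 1 + 1 = 6 ≡ 0 (mod 2).
s = (1, 0, 1, 0)^T — this equals column 10 of H (binary 1010), so error is at position 10.
Correct: flip bit 10 of r = 111101110010111 to get c = 111101110110111.


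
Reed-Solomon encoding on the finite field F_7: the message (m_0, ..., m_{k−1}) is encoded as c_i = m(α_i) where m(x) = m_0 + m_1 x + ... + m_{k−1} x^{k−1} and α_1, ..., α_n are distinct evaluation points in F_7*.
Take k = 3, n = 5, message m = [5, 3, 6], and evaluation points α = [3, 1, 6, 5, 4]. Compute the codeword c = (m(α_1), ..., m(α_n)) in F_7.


c = [5, 0, 1, 2, 1]

Message polynomial: m(x) = 5 + 3·x + 6·x^2 (mod 7).
For each evaluation point α_i, compute m(α_i) mod 7:
  α_1 = 3: Horner steps 6 → 0 → 5, so m(3) = 5.
  α_2 = 1: Horner steps 6 → 2 → 0, so m(1) = 0.
  α_3 = 6: Horner steps 6 → 4 → 1, so m(6) = 1.
  α_4 = 5: Horner steps 6 → 5 → 2, so m(5) = 2.
  α_5 = 4: Horner steps 6 → 6 → 1, so m(4) = 1.
Codeword c = [5, 0, 1, 2, 1] ∈ F_7^5.


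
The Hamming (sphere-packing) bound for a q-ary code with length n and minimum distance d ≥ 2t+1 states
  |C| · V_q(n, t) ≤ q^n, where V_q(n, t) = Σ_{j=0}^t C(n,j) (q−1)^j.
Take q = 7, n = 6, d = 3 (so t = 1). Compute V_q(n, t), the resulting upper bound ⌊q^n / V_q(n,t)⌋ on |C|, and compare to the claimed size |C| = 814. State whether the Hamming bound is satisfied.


V_q(n, t) = 37, q^n = 117649, Hamming bound = 3179, |C| = 814 ≤ bound (satisfied).

Step 1: Compute V_q(n, t) = Σ_{j=0}^1 C(n, j) (q−1)^j.
  j = 0: C(6,0)·(6)^0 = 1·1 = 1.
  j = 1: C(6,1)·(6)^1 = 6·6 = 36.
  V_q(n, t) = 1 + 36 = 37.
Step 2: q^n = 7^6 = 117649.
Step 3: Hamming bound ⌊q^n / V_q(n,t)⌋ = ⌊117649/37⌋ = 3179.
Step 4: Compare |C| = 814 to 3179: satisfied.
The claimed |C| lies below the Hamming bound.


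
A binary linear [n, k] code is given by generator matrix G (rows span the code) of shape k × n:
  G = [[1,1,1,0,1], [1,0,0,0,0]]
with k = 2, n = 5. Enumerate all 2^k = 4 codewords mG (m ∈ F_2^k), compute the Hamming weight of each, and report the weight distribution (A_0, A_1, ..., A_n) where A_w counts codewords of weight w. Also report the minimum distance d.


Weight distribution: A_0 = 1, A_1 = 1, A_3 = 1, A_4 = 1. Minimum distance d = 1.

Enumerate all 2^2 = 4 messages m ∈ F_2^2.
For each, compute codeword c = mG in F_2^5, then tally its weight.
  m = 00 → c = 00000, weight = 0.
  m = 10 → c = 11101, weight = 4.
  m = 01 → c = 10000, weight = 1.
  m = 11 → c = 01101, weight = 3.
Tally weights:
  weight 0: 1 codewords.
  weight 1: 1 codewords.
  weight 3: 1 codewords.
  weight 4: 1 codewords.
Minimum distance d = smallest w > 0 with A_w > 0 = 1.
Sanity: Σ A_w = 4 = 2^2 = 4 ✓.


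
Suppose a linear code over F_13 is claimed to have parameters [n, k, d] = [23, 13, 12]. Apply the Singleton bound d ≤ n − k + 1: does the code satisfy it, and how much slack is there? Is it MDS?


Singleton RHS = n − k + 1 = 11, slack = -1, bound violated (no such code; not MDS).

Singleton bound: d ≤ n − k + 1.
Here n = 23, k = 13, so n − k + 1 = 11.
Given d = 12, check d ≤ 11: NO.
Slack = (n − k + 1) − d = -1.
The slack is negative: d = 12 exceeds n − k + 1 = 11 by 1, so the Singleton bound is violated and no linear [23, 13, 12]_13 code can exist. In particular it is not MDS (MDS requires d = n − k + 1 exactly).
Description: the claimed parameters are [23, 13, 12]_13; such a code would be impossible (violates the Singleton bound).


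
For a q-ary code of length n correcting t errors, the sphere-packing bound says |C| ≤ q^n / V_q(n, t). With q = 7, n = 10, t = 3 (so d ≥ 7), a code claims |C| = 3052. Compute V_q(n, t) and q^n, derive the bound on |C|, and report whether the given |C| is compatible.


V_q(n, t) = 27601, q^n = 282475249, Hamming bound = 10234, |C| = 3052 ≤ bound (satisfied).

Step 1: Compute V_q(n, t) = Σ_{j=0}^3 C(n, j) (q−1)^j.
  j = 0: C(10,0)·(6)^0 = 1·1 = 1.
  j = 1: C(10,1)·(6)^1 = 10·6 = 60.
  j = 2: C(10,2)·(6)^2 = 45·36 = 1620.
  j = 3: C(10,3)·(6)^3 = 120·216 = 25920.
  V_q(n, t) = 1 + 60 + 1620 + 25920 = 27601.
Step 2: q^n = 7^10 = 282475249.
Step 3: Hamming bound ⌊q^n / V_q(n,t)⌋ = ⌊282475249/27601⌋ = 10234.
Step 4: Compare |C| = 3052 to 10234: satisfied.
The claimed |C| lies below the Hamming bound.


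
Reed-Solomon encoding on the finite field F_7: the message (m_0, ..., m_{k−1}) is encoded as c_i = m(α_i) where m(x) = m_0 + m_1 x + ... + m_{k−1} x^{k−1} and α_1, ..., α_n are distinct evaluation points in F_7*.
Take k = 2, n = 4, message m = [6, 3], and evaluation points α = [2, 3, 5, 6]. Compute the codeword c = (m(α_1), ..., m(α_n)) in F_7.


c = [5, 1, 0, 3]

Message polynomial: m(x) = 6 + 3·x (mod 7).
For each evaluation point α_i, compute m(α_i) mod 7:
  α_1 = 2: Horner steps 3 → 5, so m(2) = 5.
  α_2 = 3: Horner steps 3 → 1, so m(3) = 1.
  α_3 = 5: Horner steps 3 → 0, so m(5) = 0.
  α_4 = 6: Horner steps 3 → 3, so m(6) = 3.
Codeword c = [5, 1, 0, 3] ∈ F_7^4.


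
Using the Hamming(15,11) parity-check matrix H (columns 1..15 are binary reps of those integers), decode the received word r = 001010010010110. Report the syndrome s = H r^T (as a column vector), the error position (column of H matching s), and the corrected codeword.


s = (0, 1, 1, 0)^T, error position = 6, corrected codeword c = 001011010010110

Compute s = H r^T mod 2 one row at a time:
  s_1 = 1 + 0 + 0 + 1 + 0 + 1 + 1 + 0 = 4 ≡ 0 (mod 2).
  s_2 = 0 + 1 + 0 + 0 + 0 + 1 + 1 + 0 = 3 ≡ 1 (mod 2).
  s_3 = 0 + 1 + 0 + 0 + 0 + 1 + 1 + 0 = 3 ≡ 1 (mod 2).
  s_4 = 0 + 1 + 1 + 0 + 0 + 1 + 1 + 0 = 4 ≡ 0 (mod 2).
s = (0, 1, 1, 0)^T — this equals column 6 of H (binary 0110), so error is at position 6.
Correct: flip bit 6 of r = 001010010010110 to get c = 001011010010110.


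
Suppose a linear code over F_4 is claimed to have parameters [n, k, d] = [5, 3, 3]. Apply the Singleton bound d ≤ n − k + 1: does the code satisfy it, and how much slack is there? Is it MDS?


Singleton RHS = n − k + 1 = 3, slack = 0, bound satisfied, MDS.

Singleton bound: d ≤ n − k + 1.
Here n = 5, k = 3, so n − k + 1 = 3.
Given d = 3, check d ≤ 3: YES.
Slack = (n − k + 1) − d = 0.
The code is MDS (slack = 0).
Description: the claimed parameters are [5, 3, 3]_4; such a code would be MDS (meets Singleton bound).


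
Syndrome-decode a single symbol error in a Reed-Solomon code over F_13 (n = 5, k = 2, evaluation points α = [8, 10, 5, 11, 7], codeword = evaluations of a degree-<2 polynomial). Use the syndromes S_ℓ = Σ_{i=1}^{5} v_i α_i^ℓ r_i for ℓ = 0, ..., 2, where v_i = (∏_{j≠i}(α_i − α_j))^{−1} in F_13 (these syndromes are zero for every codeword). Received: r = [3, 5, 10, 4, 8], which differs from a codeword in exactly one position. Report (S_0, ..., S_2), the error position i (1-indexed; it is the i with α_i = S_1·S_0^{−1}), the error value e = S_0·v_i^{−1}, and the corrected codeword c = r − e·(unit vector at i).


S = (7, 4, 6), error at position 1, error magnitude e = 9, c = [7, 5, 10, 4, 8].

Step 1: column multipliers v_i = (∏_{j≠i}(α_i − α_j))^{−1} mod 13.
  i = 1 (α = 8): (8−10)(8−5)(8−11)(8−7) = (−2)·3·(−3)·1 = 18 ≡ 5, so v_1 = 5^{−1} = 8 (mod 13).
  i = 2 (α = 10): (10−8)(10−5)(10−11)(10−7) = 2·5·(−1)·3 = −30 ≡ 9, so v_2 = 9^{−1} = 3 (mod 13).
  i = 3 (α = 5): (5−8)(5−10)(5−11)(5−7) = (−3)·(−5)·(−6)·(−2) = 180 ≡ 11, so v_3 = 11^{−1} = 6 (mod 13).
  i = 4 (α = 11): (11−8)(11−10)(11−5)(11−7) = 3·1·6·4 = 72 ≡ 7, so v_4 = 7^{−1} = 2 (mod 13).
  i = 5 (α = 7): (7−8)(7−10)(7−5)(7−11) = (−1)·(−3)·2·(−4) = −24 ≡ 2, so v_5 = 2^{−1} = 7 (mod 13).
  v = [8, 3, 6, 2, 7].
Step 2: syndromes of r = [3, 5, 10, 4, 8] (all sums mod 13).
  S_0 = Σ v_i r_i = 8·3 + 3·5 + 6·10 + 2·4 + 7·8 = 163 ≡ 7.
  S_1 = Σ v_i α_i r_i = 8·8·3 + 3·10·5 + 6·5·10 + 2·11·4 + 7·7·8 = 1122 ≡ 4.
  α_i^2 mod 13 = [12, 9, 12, 4, 10].
  S_2 = Σ v_i α_i^2 r_i = 8·12·3 + 3·9·5 + 6·12·10 + 2·4·4 + 7·10·8 = 1735 ≡ 6.
  S = (7, 4, 6) ≠ 0, so r is not a codeword (an error is present).
Step 3: locate the error. For a single error e at position i, S_ℓ = v_i·e·α_i^ℓ, so α_err = S_1/S_0.
  S_0^{−1} = 7^{−1} = 2 (mod 13), so α_err = 4·2 = 8 ≡ 8 = α_1. Error position i = 1.
  Consistency check: S_2/S_1 = 6·10 = 60 ≡ 8 = α_err ✓ (single-error assumption holds).
Step 4: error magnitude e = S_0/v_1 = S_0·∏_{j≠1}(α_1 − α_j) = 7·5 = 35 ≡ 9 (mod 13).
Step 5: correct position 1: c_1 = r_1 − e = 3 − 9 ≡ 7 (mod 13). Hence c = [7, 5, 10, 4, 8].
  Check: interpolating c through the α_i gives m(x) = 2 + 12·x (degree < 2) with m(α_i) = c_i for every i, so c is indeed a codeword.


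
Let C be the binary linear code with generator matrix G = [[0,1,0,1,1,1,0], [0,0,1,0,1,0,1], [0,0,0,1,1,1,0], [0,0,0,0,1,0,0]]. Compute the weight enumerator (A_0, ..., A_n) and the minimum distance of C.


Weight distribution: A_0 = 1, A_1 = 2, A_2 = 3, A_3 = 4, A_4 = 3, A_5 = 2, A_6 = 1. Minimum distance d = 1.

Enumerate all 2^4 = 16 messages m ∈ F_2^4.
For each, compute codeword c = mG in F_2^7, then tally its weight.
  m = 0000 → c = 0000000, weight = 0.
  m = 1000 → c = 0101110, weight = 4.
  m = 0100 → c = 0010101, weight = 3.
  m = 1100 → c = 0111011, weight = 5.
  m = 0010 → c = 0001110, weight = 3.
  m = 1010 → c = 0100000, weight = 1.
  m = 0110 → c = 0011011, weight = 4.
  m = 1110 → c = 0110101, weight = 4.
  m = 0001 → c = 0000100, weight = 1.
  m = 1001 → c = 0101010, weight = 3.
  m = 0101 → c = 0010001, weight = 2.
  m = 1101 → c = 0111111, weight = 6.
  m = 0011 → c = 0001010, weight = 2.
  m = 1011 → c = 0100100, weight = 2.
  m = 0111 → c = 0011111, weight = 5.
  m = 1111 → c = 0110001, weight = 3.
Tally weights:
  weight 0: 1 codewords.
  weight 1: 2 codewords.
  weight 2: 3 codewords.
  weight 3: 4 codewords.
  weight 4: 3 codewords.
  weight 5: 2 codewords.
  weight 6: 1 codewords.
Minimum distance d = smallest w > 0 with A_w > 0 = 1.
Sanity: Σ A_w = 16 = 2^4 = 16 ✓.


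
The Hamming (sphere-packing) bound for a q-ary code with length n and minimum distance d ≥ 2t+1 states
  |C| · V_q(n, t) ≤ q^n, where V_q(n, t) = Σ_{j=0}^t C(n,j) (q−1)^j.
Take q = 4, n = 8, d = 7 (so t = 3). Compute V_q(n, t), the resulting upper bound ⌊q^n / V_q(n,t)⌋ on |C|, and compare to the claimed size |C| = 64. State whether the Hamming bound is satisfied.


V_q(n, t) = 1789, q^n = 65536, Hamming bound = 36, |C| = 64 > bound (violated).

Step 1: Compute V_q(n, t) = Σ_{j=0}^3 C(n, j) (q−1)^j.
  j = 0: C(8,0)·(3)^0 = 1·1 = 1.
  j = 1: C(8,1)·(3)^1 = 8·3 = 24.
  j = 2: C(8,2)·(3)^2 = 28·9 = 252.
  j = 3: C(8,3)·(3)^3 = 56·27 = 1512.
  V_q(n, t) = 1 + 24 + 252 + 1512 = 1789.
Step 2: q^n = 4^8 = 65536.
Step 3: Hamming bound ⌊q^n / V_q(n,t)⌋ = ⌊65536/1789⌋ = 36.
Step 4: Compare |C| = 64 to 36: violated.
The claimed |C| lies above the Hamming bound, so no 4-ary code of length 8 with d ≥ 7 can have 64 codewords.


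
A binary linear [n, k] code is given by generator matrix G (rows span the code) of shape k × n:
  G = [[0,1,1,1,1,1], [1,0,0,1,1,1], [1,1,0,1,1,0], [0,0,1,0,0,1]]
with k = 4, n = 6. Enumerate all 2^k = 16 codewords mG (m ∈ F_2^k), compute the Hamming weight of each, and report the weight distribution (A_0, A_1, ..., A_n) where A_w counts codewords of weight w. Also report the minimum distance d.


Weight distribution: A_0 = 1, A_1 = 1, A_2 = 3, A_3 = 6, A_4 = 3, A_5 = 1, A_6 = 1. Minimum distance d = 1.

Enumerate all 2^4 = 16 messages m ∈ F_2^4.
For each, compute codeword c = mG in F_2^6, then tally its weight.
  m = 0000 → c = 000000, weight = 0.
  m = 1000 → c = 011111, weight = 5.
  m = 0100 → c = 100111, weight = 4.
  m = 1100 → c = 111000, weight = 3.
  m = 0010 → c = 110110, weight = 4.
  m = 1010 → c = 101001, weight = 3.
  m = 0110 → c = 010001, weight = 2.
  m = 1110 → c = 001110, weight = 3.
  m = 0001 → c = 001001, weight = 2.
  m = 1001 → c = 010110, weight = 3.
  m = 0101 → c = 101110, weight = 4.
  m = 1101 → c = 110001, weight = 3.
  m = 0011 → c = 111111, weight = 6.
  m = 1011 → c = 100000, weight = 1.
  m = 0111 → c = 011000, weight = 2.
  m = 1111 → c = 000111, weight = 3.
Tally weights:
  weight 0: 1 codewords.
  weight 1: 1 codewords.
  weight 2: 3 codewords.
  weight 3: 6 codewords.
  weight 4: 3 codewords.
  weight 5: 1 codewords.
  weight 6: 1 codewords.
Minimum distance d = smallest w > 0 with A_w > 0 = 1.
Sanity: Σ A_w = 16 = 2^4 = 16 ✓.


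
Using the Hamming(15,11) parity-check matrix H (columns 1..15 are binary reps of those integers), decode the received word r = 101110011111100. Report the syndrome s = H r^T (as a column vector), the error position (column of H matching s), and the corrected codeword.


s = (0, 0, 1, 0)^T, error position = 2, corrected codeword c = 111110011111100

Compute s = H r^T mod 2 one row at a time:
  s_1 = 1 + 1 + 1 + 1 + 1 + 1 + 0 + 0 = 6 ≡ 0 (mod 2).
  s_2 = 1 + 1 + 0 + 0 + 1 + 1 + 0 + 0 = 4 ≡ 0 (mod 2).
  s_3 = 0 + 1 + 0 + 0 + 1 + 1 + 0 + 0 = 3 ≡ 1 (mod 2).
  s_4 = 1 + 1 + 1 + 0 + 1 + 1 + 1 + 0 = 6 ≡ 0 (mod 2).
s = (0, 0, 1, 0)^T — this equals column 2 of H (binary 0010), so error is at position 2.
Correct: flip bit 2 of r = 101110011111100 to get c = 111110011111100.


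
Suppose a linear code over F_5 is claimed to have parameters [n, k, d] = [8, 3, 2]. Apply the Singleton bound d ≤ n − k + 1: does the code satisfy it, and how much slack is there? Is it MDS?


Singleton RHS = n − k + 1 = 6, slack = 4, bound satisfied, not MDS.

Singleton bound: d ≤ n − k + 1.
Here n = 8, k = 3, so n − k + 1 = 6.
Given d = 2, check d ≤ 6: YES.
Slack = (n − k + 1) − d = 4.
The code is NOT MDS (slack = 4 > 0).
Description: the claimed parameters are [8, 3, 2]_5; such a code would be non-MDS.
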